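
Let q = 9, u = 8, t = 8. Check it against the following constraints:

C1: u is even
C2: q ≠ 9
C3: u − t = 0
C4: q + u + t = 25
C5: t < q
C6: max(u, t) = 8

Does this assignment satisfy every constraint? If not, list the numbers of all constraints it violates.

The assignment fails constraint 2.

C1: u = 8 is even  holds
C2: q = 9, but 9 is required to differ  fails
C3: u − t = 8 − 8 = 0  holds
C4: q + u + t = 9 + 8 + 8 = 25  holds
C5: t = 8, q = 9; 8 < 9  holds
C6: max(8, 8) = 8  holds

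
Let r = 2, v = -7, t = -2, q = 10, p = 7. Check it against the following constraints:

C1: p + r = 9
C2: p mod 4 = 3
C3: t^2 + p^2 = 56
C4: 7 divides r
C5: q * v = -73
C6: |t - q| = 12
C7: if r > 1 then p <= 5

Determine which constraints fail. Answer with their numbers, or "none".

The assignment fails constraints 3, 4, 5, 7.

C1: p + r = 7 + 2 = 9  ✔
C2: 7 mod 4 = 3  ✔
C3: t^2 + p^2 = (-2)^2 + 7^2 = 4 + 49 = 53, not 56  ✘
C4: 2 = 7*0 + 2, so 7 does not divide 2  ✘
C5: q * v = 10 * (-7) = -70, not -73  ✘
C6: |-2 - 10| = 12  ✔
C7: r = 2 > 1, so we need p ≤ 5; but p = 7 > 5  ✘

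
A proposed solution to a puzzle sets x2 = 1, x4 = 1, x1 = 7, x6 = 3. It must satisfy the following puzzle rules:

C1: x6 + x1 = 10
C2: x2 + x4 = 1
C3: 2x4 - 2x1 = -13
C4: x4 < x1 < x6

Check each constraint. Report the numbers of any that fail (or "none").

No — constraints 2, 3, and 4 are not satisfied.

C1: x6 + x1 = 3 + 7 = 10 — holds.
C2: x2 + x4 = 1 + 1 = 2, not 1 — does not hold.
C3: 2x4 - 2x1 = 2(1) - 2(7) = -12, not -13 — does not hold.
C4: values 1, 7, 3; x1 = 7 is not < x6 = 3 — does not hold.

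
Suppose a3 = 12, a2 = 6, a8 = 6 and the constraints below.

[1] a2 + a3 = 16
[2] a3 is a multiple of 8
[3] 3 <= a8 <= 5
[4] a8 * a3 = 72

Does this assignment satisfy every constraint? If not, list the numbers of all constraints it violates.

[1] a2 + a3 = 6 + 12 = 18, not 16 — violated.
[2] 12 = 8*1 + 4, so 8 does not divide 12 — violated.
[3] a8 = 6 is outside [3, 5] — violated.
[4] a8 * a3 = 6 * 12 = 72 — OK.

Constraints 1, 2, and 3 are violated.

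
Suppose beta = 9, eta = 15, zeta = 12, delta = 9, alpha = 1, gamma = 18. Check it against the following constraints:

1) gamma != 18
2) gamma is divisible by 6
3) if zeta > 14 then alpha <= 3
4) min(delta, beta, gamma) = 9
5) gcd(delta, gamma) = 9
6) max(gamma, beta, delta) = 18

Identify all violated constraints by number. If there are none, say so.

No — constraint 1 is not satisfied.

1) gamma = 18, but 18 is required to differ — violated.
2) 18 / 6 = 3, so 6 divides 18 — OK.
3) zeta = 12, not > 14; antecedent false, conditional vacuously true — OK.
4) min(9, 9, 18) = 9 — OK.
5) gcd(9, 18) = 9 — OK.
6) max(18, 9, 9) = 18 — OK.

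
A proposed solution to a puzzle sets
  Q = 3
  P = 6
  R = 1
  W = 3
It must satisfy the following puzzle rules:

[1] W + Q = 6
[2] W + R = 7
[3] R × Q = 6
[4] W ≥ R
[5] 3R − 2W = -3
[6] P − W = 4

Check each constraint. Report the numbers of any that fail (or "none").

[1] W + Q = 3 + 3 = 6  holds
[2] W + R = 3 + 1 = 4, not 7  fails
[3] R × Q = 1 × 3 = 3, not 6  fails
[4] W = 3, R = 1; 3 ≥ 1  holds
[5] 3R − 2W = 3(1) − 2(3) = -3  holds
[6] P − W = 6 − 3 = 3, not 4  fails

Violated: 2, 3, 6.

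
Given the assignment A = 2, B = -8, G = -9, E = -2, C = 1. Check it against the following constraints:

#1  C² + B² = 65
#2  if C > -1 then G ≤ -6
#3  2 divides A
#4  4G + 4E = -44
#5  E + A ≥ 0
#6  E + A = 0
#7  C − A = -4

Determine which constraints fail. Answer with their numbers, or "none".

No — constraint 7 is not satisfied.

#1 C² + B² = 1² + (-8)² = 1 + 64 = 65  OK
#2 C = 1 > -1, so we need G ≤ -6; G = -9 ≤ -6  OK
#3 2 / 2 = 1, so 2 divides 2  OK
#4 4G + 4E = 4(-9) + 4(-2) = -44  OK
#5 E + A = -2 + 2 = 0; 0 ≥ 0  OK
#6 E + A = -2 + 2 = 0  OK
#7 C − A = 1 − 2 = -1, not -4  FAIL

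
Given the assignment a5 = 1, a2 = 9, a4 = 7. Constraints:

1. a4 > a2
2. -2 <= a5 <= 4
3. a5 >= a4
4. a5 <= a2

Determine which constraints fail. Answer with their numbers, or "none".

Violated: 1, 3.

1. a4 = 7, a2 = 9; 7 ≤ 9 (want >) — violated.
2. a5 = 1 lies in [-2, 4] — satisfied.
3. a5 = 1, a4 = 7; 1 < 7 (want ≥) — violated.
4. a5 = 1, a2 = 9; 1 ≤ 9 — satisfied.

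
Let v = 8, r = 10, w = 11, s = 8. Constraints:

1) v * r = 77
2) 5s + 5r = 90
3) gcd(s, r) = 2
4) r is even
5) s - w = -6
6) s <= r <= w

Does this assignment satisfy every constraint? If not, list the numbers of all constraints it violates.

1) v * r = 8 * 10 = 80, not 77 — violated.
2) 5s + 5r = 5(8) + 5(10) = 90 — satisfied.
3) gcd(8, 10) = 2 — satisfied.
4) r = 10 is even — satisfied.
5) s - w = 8 - 11 = -3, not -6 — violated.
6) values 8 <= 10 <= 11 — satisfied.

Constraints 1 and 5 are violated.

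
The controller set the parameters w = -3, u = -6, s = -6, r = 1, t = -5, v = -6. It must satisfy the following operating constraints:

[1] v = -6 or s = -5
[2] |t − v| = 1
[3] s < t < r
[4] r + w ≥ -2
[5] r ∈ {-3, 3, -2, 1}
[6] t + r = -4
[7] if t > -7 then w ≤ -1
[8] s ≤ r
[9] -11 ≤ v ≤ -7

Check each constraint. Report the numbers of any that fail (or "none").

Constraint 9 is violated.

[1] v = -6 = -6 (first disjunct)  yes
[2] |-5 − (-6)| = 1  yes
[3] values -6 < -5 < 1  yes
[4] r + w = 1 + (-3) = -2; -2 ≥ -2  yes
[5] r = 1 is in {-3, 3, -2, 1}  yes
[6] t + r = -5 + 1 = -4  yes
[7] t = -5 > -7, so we need w ≤ -1; w = -3 ≤ -1  yes
[8] s = -6, r = 1; -6 ≤ 1  yes
[9] v = -6 is outside [-11, -7]  no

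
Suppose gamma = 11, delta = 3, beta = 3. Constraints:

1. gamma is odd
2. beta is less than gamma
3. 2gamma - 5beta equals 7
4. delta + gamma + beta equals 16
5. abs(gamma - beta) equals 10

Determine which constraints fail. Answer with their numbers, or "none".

1. gamma = 11 is odd  ✔
2. beta = 3, gamma = 11; 3 < 11  ✔
3. 2gamma - 5beta = 2(11) - 5(3) = 7  ✔
4. delta + gamma + beta = 3 + 11 + 3 = 17, not 16  ✘
5. abs(11 - 3) = 8, not 10  ✘

Violated: 4, 5.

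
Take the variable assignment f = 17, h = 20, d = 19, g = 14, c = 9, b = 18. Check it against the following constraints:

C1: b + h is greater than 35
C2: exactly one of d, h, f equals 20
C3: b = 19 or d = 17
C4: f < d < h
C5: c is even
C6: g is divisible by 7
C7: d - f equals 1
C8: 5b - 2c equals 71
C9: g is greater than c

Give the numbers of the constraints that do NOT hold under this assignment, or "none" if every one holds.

C1: b + h = 18 + 20 = 38; 38 > 35  ✓
C2: d=19, h=20, f=17; 1 of them equals 20  ✓
C3: b = 18 ≠ 19 and d = 19 ≠ 17; both disjuncts false  ✗
C4: values 17 < 19 < 20  ✓
C5: c = 9 is odd  ✗
C6: 14 / 7 = 2, so 7 divides 14  ✓
C7: d - f = 19 - 17 = 2, not 1  ✗
C8: 5b - 2c = 5(18) - 2(9) = 72, not 71  ✗
C9: g = 14, c = 9; 14 > 9  ✓

The assignment fails constraints 3, 5, 7, 8.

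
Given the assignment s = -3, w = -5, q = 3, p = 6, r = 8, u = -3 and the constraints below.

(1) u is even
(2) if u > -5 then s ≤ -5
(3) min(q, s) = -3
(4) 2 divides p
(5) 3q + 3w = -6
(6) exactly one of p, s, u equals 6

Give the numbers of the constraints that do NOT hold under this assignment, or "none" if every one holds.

No — constraints 1, 2 are not satisfied.

(1) u = -3 is odd  ✘
(2) u = -3 > -5, so we need s ≤ -5; but s = -3 > -5  ✘
(3) min(3, -3) = -3  ✔
(4) 6 / 2 = 3, so 2 divides 6  ✔
(5) 3q + 3w = 3(3) + 3(-5) = -6  ✔
(6) p=6, s=-3, u=-3; 1 of them equals 6  ✔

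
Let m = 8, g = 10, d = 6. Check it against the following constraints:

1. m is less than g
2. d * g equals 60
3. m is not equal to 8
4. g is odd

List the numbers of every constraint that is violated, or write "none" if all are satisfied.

1. m = 8, g = 10; 8 < 10 — satisfied.
2. d * g = 6 * 10 = 60 — satisfied.
3. m = 8, but 8 is required to differ — violated.
4. g = 10 is even — violated.

Violated: 3, 4.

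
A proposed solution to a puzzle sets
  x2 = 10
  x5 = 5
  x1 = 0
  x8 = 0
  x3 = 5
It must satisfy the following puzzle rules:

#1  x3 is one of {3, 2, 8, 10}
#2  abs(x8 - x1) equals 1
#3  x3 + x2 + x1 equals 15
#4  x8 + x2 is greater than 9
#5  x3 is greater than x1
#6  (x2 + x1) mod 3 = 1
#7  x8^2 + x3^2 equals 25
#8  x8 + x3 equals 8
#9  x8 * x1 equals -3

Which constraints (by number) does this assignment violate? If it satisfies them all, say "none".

Violated: 1, 2, 8, and 9.

#1 x3 = 5 is not in {3, 2, 8, 10} — does not hold.
#2 abs(0 - 0) = 0, not 1 — does not hold.
#3 x3 + x2 + x1 = 5 + 10 + 0 = 15 — holds.
#4 x8 + x2 = 0 + 10 = 10; 10 > 9 — holds.
#5 x3 = 5, x1 = 0; 5 > 0 — holds.
#6 x2 + x1 = 10; 10 mod 3 = 1 — holds.
#7 x8^2 + x3^2 = 0^2 + 5^2 = 0 + 25 = 25 — holds.
#8 x8 + x3 = 0 + 5 = 5, not 8 — does not hold.
#9 x8 * x1 = 0 * 0 = 0, not -3 — does not hold.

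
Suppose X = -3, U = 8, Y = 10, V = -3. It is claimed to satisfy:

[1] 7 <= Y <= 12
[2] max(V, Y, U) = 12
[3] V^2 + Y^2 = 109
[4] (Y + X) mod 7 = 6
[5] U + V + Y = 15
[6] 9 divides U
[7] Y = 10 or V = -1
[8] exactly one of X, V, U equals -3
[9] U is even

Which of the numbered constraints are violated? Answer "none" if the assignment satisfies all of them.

[1] Y = 10 lies in [7, 12] — holds.
[2] max(-3, 10, 8) = 10, not 12 — does not hold.
[3] V^2 + Y^2 = (-3)^2 + 10^2 = 9 + 100 = 109 — holds.
[4] Y + X = 7; 7 mod 7 = 0, not 6 — does not hold.
[5] U + V + Y = 8 + (-3) + 10 = 15 — holds.
[6] 8 = 9*0 + 8, so 9 does not divide 8 — does not hold.
[7] Y = 10 = 10 (first disjunct) — holds.
[8] X=-3, V=-3, U=8; 2 of them equal -3, not exactly one — does not hold.
[9] U = 8 is even — holds.

No — constraints 2, 4, 6, and 8 are not satisfied.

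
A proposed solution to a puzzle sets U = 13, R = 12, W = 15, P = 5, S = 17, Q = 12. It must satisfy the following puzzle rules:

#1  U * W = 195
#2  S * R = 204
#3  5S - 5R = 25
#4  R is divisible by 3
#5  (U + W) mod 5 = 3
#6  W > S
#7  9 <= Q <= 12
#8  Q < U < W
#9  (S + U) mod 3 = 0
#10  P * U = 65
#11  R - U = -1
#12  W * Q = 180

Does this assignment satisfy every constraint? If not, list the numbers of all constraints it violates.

No — constraint 6 is not satisfied.

#1 U * W = 13 * 15 = 195 — holds.
#2 S * R = 17 * 12 = 204 — holds.
#3 5S - 5R = 5(17) - 5(12) = 25 — holds.
#4 12 / 3 = 4, so 3 divides 12 — holds.
#5 U + W = 28; 28 mod 5 = 3 — holds.
#6 W = 15, S = 17; 15 ≤ 17 (want >) — fails.
#7 Q = 12 lies in [9, 12] — holds.
#8 values 12 < 13 < 15 — holds.
#9 S + U = 30; 30 mod 3 = 0 — holds.
#10 P * U = 5 * 13 = 65 — holds.
#11 R - U = 12 - 13 = -1 — holds.
#12 W * Q = 15 * 12 = 180 — holds.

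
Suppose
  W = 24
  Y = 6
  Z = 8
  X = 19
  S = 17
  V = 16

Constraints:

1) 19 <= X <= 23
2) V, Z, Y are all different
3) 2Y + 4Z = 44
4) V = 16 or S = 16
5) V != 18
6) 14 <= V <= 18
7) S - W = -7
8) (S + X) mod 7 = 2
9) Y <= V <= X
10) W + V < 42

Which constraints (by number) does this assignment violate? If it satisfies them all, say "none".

The assignment fails constraint 8.

1) X = 19 lies in [19, 23] — holds.
2) values 16, 8, 6 are pairwise distinct — holds.
3) 2Y + 4Z = 2(6) + 4(8) = 44 — holds.
4) V = 16 = 16 (first disjunct) — holds.
5) V = 16, and 16 ≠ 18 — holds.
6) V = 16 lies in [14, 18] — holds.
7) S - W = 17 - 24 = -7 — holds.
8) S + X = 36; 36 mod 7 = 1, not 2 — does not hold.
9) values 6 <= 16 <= 19 — holds.
10) W + V = 24 + 16 = 40; 40 < 42 — holds.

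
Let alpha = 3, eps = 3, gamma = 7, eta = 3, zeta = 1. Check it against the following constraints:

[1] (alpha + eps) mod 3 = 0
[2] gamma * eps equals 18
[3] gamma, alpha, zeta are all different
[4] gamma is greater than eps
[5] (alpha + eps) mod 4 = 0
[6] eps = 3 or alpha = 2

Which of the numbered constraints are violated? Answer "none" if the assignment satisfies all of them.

The assignment fails constraints 2, 5.

[1] alpha + eps = 6; 6 mod 3 = 0 — OK.
[2] gamma * eps = 7 * 3 = 21, not 18 — violated.
[3] values 7, 3, 1 are pairwise distinct — OK.
[4] gamma = 7, eps = 3; 7 > 3 — OK.
[5] alpha + eps = 6; 6 mod 4 = 2, not 0 — violated.
[6] eps = 3 = 3 (first disjunct) — OK.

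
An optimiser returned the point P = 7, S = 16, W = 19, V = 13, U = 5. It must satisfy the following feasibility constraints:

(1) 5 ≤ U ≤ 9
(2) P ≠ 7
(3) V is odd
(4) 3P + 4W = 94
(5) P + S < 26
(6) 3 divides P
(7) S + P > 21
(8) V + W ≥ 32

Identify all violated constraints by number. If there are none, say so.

Constraints 2, 4, and 6 are violated.

(1) U = 5 lies in [5, 9]  holds
(2) P = 7, but 7 is required to differ  fails
(3) V = 13 is odd  holds
(4) 3P + 4W = 3(7) + 4(19) = 97, not 94  fails
(5) P + S = 7 + 16 = 23; 23 < 26  holds
(6) 7 = 3×2 + 1, so 3 does not divide 7  fails
(7) S + P = 16 + 7 = 23; 23 > 21  holds
(8) V + W = 13 + 19 = 32; 32 ≥ 32  holds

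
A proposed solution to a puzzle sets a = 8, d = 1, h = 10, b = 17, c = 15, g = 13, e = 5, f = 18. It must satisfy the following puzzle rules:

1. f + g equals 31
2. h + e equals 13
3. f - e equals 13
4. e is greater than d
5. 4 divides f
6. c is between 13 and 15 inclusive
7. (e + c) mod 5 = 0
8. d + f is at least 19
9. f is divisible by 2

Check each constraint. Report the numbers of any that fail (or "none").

1. f + g = 18 + 13 = 31 — OK.
2. h + e = 10 + 5 = 15, not 13 — violated.
3. f - e = 18 - 5 = 13 — OK.
4. e = 5, d = 1; 5 > 1 — OK.
5. 18 = 4*4 + 2, so 4 does not divide 18 — violated.
6. c = 15 lies in [13, 15] — OK.
7. e + c = 20; 20 mod 5 = 0 — OK.
8. d + f = 1 + 18 = 19; 19 ≥ 19 — OK.
9. 18 / 2 = 9, so 2 divides 18 — OK.

The assignment fails constraints 2, 5.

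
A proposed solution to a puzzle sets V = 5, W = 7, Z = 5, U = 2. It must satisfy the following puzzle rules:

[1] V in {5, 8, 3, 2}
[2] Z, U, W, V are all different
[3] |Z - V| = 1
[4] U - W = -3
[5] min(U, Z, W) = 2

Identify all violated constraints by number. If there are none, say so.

[1] V = 5 is in {5, 8, 3, 2} — OK.
[2] Z = V = 5, not all different — violated.
[3] |5 - 5| = 0, not 1 — violated.
[4] U - W = 2 - 7 = -5, not -3 — violated.
[5] min(2, 5, 7) = 2 — OK.

Constraints 2, 3, and 4 do not hold.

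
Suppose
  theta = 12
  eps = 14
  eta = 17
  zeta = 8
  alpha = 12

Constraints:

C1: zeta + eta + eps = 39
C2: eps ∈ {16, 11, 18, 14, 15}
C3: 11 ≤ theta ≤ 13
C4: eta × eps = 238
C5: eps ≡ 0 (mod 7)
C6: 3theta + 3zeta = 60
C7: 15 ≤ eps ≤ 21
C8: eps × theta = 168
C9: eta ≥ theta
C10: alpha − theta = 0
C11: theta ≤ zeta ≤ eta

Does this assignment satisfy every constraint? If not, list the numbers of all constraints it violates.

Violated: 7 and 11.

C1: zeta + eta + eps = 8 + 17 + 14 = 39  yes
C2: eps = 14 is in {16, 11, 18, 14, 15}  yes
C3: theta = 12 lies in [11, 13]  yes
C4: eta × eps = 17 × 14 = 238  yes
C5: 14 mod 7 = 0  yes
C6: 3theta + 3zeta = 3(12) + 3(8) = 60  yes
C7: eps = 14 is outside [15, 21]  no
C8: eps × theta = 14 × 12 = 168  yes
C9: eta = 17, theta = 12; 17 ≥ 12  yes
C10: alpha − theta = 12 − 12 = 0  yes
C11: values 12, 8, 17; theta = 12 is not ≤ zeta = 8  no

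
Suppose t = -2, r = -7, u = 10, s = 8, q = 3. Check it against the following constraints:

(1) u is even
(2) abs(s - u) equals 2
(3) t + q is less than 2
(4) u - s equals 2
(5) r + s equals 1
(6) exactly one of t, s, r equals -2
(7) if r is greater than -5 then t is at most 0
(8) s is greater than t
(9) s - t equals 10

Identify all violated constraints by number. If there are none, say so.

(1) u = 10 is even — holds.
(2) abs(8 - 10) = 2 — holds.
(3) t + q = -2 + 3 = 1; 1 < 2 — holds.
(4) u - s = 10 - 8 = 2 — holds.
(5) r + s = -7 + 8 = 1 — holds.
(6) t=-2, s=8, r=-7; 1 of them equals -2 — holds.
(7) r = -7, not > -5; antecedent false, conditional vacuously true — holds.
(8) s = 8, t = -2; 8 > -2 — holds.
(9) s - t = 8 - (-2) = 10 — holds.

None — every constraint holds.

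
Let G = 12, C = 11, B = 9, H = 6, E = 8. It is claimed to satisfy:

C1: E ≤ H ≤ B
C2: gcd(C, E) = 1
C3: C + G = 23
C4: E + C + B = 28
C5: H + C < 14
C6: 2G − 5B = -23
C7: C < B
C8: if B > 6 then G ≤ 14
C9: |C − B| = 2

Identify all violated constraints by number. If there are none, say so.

C1: values 8, 6, 9; E = 8 is not ≤ H = 6  FAIL
C2: gcd(11, 8) = 1  OK
C3: C + G = 11 + 12 = 23  OK
C4: E + C + B = 8 + 11 + 9 = 28  OK
C5: H + C = 6 + 11 = 17; 17 ≥ 14, bound 14 not met  FAIL
C6: 2G − 5B = 2(12) − 5(9) = -21, not -23  FAIL
C7: C = 11, B = 9; 11 ≥ 9 (want <)  FAIL
C8: B = 9 > 6, so we need G ≤ 14; G = 12 ≤ 14  OK
C9: |11 − 9| = 2  OK

Constraints 1, 5, 6, and 7 do not hold.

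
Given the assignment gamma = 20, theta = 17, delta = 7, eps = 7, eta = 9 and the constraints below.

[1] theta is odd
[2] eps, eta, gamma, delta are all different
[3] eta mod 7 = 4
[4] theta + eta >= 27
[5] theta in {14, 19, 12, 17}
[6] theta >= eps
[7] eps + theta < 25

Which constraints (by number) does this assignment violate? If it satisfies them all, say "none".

Constraints 2, 3, and 4 do not hold.

[1] theta = 17 is odd  ✔
[2] eps = delta = 7, not all different  ✘
[3] 9 mod 7 = 2, not 4  ✘
[4] theta + eta = 17 + 9 = 26; 26 < 27, bound 27 not met  ✘
[5] theta = 17 is in {14, 19, 12, 17}  ✔
[6] theta = 17, eps = 7; 17 ≥ 7  ✔
[7] eps + theta = 7 + 17 = 24; 24 < 25  ✔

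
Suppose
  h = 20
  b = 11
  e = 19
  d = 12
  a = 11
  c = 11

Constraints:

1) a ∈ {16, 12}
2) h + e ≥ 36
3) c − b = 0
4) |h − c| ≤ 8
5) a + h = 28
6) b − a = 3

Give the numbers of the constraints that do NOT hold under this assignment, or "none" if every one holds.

Violated: 1, 4, 5, 6.

1) a = 11 is not in {16, 12} — violated.
2) h + e = 20 + 19 = 39; 39 ≥ 36 — satisfied.
3) c − b = 11 − 11 = 0 — satisfied.
4) |20 − 11| = 9; 9 > 8, exceeds bound 8 — violated.
5) a + h = 11 + 20 = 31, not 28 — violated.
6) b − a = 11 − 11 = 0, not 3 — violated.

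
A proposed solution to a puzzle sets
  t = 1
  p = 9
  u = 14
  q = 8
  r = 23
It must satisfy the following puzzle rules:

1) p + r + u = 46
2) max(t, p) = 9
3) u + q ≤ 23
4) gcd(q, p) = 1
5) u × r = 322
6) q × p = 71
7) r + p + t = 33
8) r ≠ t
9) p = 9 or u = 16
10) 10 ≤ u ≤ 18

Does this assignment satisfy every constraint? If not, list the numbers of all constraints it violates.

Constraint 6 does not hold.

1) p + r + u = 9 + 23 + 14 = 46 — holds.
2) max(1, 9) = 9 — holds.
3) u + q = 14 + 8 = 22; 22 ≤ 23 — holds.
4) gcd(8, 9) = 1 — holds.
5) u × r = 14 × 23 = 322 — holds.
6) q × p = 8 × 9 = 72, not 71 — does not hold.
7) r + p + t = 23 + 9 + 1 = 33 — holds.
8) r = 23, t = 1; distinct — holds.
9) p = 9 = 9 (first disjunct) — holds.
10) u = 14 lies in [10, 18] — holds.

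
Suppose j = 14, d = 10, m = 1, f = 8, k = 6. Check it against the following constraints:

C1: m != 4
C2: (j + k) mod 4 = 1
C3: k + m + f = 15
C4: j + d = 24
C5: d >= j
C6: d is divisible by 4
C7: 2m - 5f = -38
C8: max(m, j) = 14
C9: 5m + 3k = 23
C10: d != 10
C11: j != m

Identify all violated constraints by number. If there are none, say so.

The assignment fails constraints 2, 5, 6, and 10.

C1: m = 1, and 1 ≠ 4  ✔
C2: j + k = 20; 20 mod 4 = 0, not 1  ✘
C3: k + m + f = 6 + 1 + 8 = 15  ✔
C4: j + d = 14 + 10 = 24  ✔
C5: d = 10, j = 14; 10 < 14 (want ≥)  ✘
C6: 10 = 4*2 + 2, so 4 does not divide 10  ✘
C7: 2m - 5f = 2(1) - 5(8) = -38  ✔
C8: max(1, 14) = 14  ✔
C9: 5m + 3k = 5(1) + 3(6) = 23  ✔
C10: d = 10, but 10 is required to differ  ✘
C11: j = 14, m = 1; distinct  ✔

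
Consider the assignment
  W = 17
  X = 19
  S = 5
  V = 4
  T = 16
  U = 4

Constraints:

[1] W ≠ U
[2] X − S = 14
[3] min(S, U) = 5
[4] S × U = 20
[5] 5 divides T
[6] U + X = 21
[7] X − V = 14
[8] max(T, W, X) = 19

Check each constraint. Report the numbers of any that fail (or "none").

Constraints 3, 5, 6, 7 are violated.

[1] W = 17, U = 4; distinct — OK.
[2] X − S = 19 − 5 = 14 — OK.
[3] min(5, 4) = 4, not 5 — violated.
[4] S × U = 5 × 4 = 20 — OK.
[5] 16 = 5×3 + 1, so 5 does not divide 16 — violated.
[6] U + X = 4 + 19 = 23, not 21 — violated.
[7] X − V = 19 − 4 = 15, not 14 — violated.
[8] max(16, 17, 19) = 19 — OK.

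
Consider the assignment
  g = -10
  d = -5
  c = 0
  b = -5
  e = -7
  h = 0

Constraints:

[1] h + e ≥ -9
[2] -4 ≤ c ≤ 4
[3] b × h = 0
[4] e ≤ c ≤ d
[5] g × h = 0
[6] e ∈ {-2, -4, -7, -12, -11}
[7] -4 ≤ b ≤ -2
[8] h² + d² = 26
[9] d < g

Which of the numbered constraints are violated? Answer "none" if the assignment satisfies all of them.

Constraints 4, 7, 8, 9 do not hold.

[1] h + e = 0 + (-7) = -7; -7 ≥ -9 — holds.
[2] c = 0 lies in [-4, 4] — holds.
[3] b × h = -5 × 0 = 0 — holds.
[4] values -7, 0, -5; c = 0 is not ≤ d = -5 — does not hold.
[5] g × h = -10 × 0 = 0 — holds.
[6] e = -7 is in {-2, -4, -7, -12, -11} — holds.
[7] b = -5 is outside [-4, -2] — does not hold.
[8] h² + d² = 0² + (-5)² = 0 + 25 = 25, not 26 — does not hold.
[9] d = -5, g = -10; -5 ≥ -10 (want <) — does not hold.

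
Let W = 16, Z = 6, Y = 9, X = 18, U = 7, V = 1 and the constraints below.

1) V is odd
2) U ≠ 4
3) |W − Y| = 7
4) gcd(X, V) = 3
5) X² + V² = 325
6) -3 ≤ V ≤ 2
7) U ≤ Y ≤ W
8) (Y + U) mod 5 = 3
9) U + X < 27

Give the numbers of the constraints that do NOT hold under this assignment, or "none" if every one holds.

The assignment fails constraints 4 and 8.

1) V = 1 is odd — holds.
2) U = 7, and 7 ≠ 4 — holds.
3) |16 − 9| = 7 — holds.
4) gcd(18, 1) = 1, not 3 — fails.
5) X² + V² = 18² + 1² = 324 + 1 = 325 — holds.
6) V = 1 lies in [-3, 2] — holds.
7) values 7 ≤ 9 ≤ 16 — holds.
8) Y + U = 16; 16 mod 5 = 1, not 3 — fails.
9) U + X = 7 + 18 = 25; 25 < 27 — holds.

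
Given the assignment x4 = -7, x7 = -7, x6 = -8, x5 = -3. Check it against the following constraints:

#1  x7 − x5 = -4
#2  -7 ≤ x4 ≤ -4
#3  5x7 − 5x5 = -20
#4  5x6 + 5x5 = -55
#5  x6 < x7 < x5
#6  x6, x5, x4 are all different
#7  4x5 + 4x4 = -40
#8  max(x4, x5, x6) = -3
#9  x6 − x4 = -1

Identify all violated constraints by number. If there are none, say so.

#1 x7 − x5 = -7 − (-3) = -4 — OK.
#2 x4 = -7 lies in [-7, -4] — OK.
#3 5x7 − 5x5 = 5(-7) − 5(-3) = -20 — OK.
#4 5x6 + 5x5 = 5(-8) + 5(-3) = -55 — OK.
#5 values -8 < -7 < -3 — OK.
#6 values -8, -3, -7 are pairwise distinct — OK.
#7 4x5 + 4x4 = 4(-3) + 4(-7) = -40 — OK.
#8 max(-7, -3, -8) = -3 — OK.
#9 x6 − x4 = -8 − (-7) = -1 — OK.

No violations.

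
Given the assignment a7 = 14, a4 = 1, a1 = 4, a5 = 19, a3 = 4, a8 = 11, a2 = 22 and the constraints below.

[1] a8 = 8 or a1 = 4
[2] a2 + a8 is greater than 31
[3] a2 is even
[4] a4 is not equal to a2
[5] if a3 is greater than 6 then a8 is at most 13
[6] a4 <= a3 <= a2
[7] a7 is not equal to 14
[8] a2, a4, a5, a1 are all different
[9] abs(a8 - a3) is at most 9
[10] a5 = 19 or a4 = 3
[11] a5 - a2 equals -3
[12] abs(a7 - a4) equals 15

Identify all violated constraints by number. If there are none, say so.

Violated: 7, 12.

[1] a8 = 11 ≠ 8, but a1 = 4 = 4 (second disjunct) — holds.
[2] a2 + a8 = 22 + 11 = 33; 33 > 31 — holds.
[3] a2 = 22 is even — holds.
[4] a4 = 1, a2 = 22; distinct — holds.
[5] a3 = 4, not > 6; antecedent false, conditional vacuously true — holds.
[6] values 1 <= 4 <= 22 — holds.
[7] a7 = 14, but 14 is required to differ — fails.
[8] values 22, 1, 19, 4 are pairwise distinct — holds.
[9] abs(11 - 4) = 7; 7 ≤ 9 — holds.
[10] a5 = 19 = 19 (first disjunct) — holds.
[11] a5 - a2 = 19 - 22 = -3 — holds.
[12] abs(14 - 1) = 13, not 15 — fails.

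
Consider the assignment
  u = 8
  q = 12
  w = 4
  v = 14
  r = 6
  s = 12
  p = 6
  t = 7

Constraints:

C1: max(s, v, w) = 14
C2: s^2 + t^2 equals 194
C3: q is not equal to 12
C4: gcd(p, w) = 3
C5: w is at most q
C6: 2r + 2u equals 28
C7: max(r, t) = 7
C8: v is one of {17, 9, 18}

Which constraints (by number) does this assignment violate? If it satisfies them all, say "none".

C1: max(12, 14, 4) = 14  true
C2: s^2 + t^2 = 12^2 + 7^2 = 144 + 49 = 193, not 194  false
C3: q = 12, but 12 is required to differ  false
C4: gcd(6, 4) = 2, not 3  false
C5: w = 4, q = 12; 4 ≤ 12  true
C6: 2r + 2u = 2(6) + 2(8) = 28  true
C7: max(6, 7) = 7  true
C8: v = 14 is not in {17, 9, 18}  false

The assignment fails constraints 2, 3, 4, and 8.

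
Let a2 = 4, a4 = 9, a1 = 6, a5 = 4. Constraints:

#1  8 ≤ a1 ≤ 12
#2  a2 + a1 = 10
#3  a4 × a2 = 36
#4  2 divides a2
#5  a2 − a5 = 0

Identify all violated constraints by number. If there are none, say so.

#1 a1 = 6 is outside [8, 12] — violated.
#2 a2 + a1 = 4 + 6 = 10 — OK.
#3 a4 × a2 = 9 × 4 = 36 — OK.
#4 4 / 2 = 2, so 2 divides 4 — OK.
#5 a2 − a5 = 4 − 4 = 0 — OK.

Constraint 1 is violated.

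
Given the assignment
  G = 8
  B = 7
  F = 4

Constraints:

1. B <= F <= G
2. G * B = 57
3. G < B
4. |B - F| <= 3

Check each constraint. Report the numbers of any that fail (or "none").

Constraints 1, 2, 3 are violated.

1. values 7, 4, 8; B = 7 is not <= F = 4 — violated.
2. G * B = 8 * 7 = 56, not 57 — violated.
3. G = 8, B = 7; 8 ≥ 7 (want <) — violated.
4. |7 - 4| = 3; 3 ≤ 3 — satisfied.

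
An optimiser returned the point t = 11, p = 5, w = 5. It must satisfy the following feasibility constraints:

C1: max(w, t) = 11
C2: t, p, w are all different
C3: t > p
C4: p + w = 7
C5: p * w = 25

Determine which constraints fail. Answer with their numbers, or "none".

Violated: 2 and 4.

C1: max(5, 11) = 11  yes
C2: p = w = 5, not all different  no
C3: t = 11, p = 5; 11 > 5  yes
C4: p + w = 5 + 5 = 10, not 7  no
C5: p * w = 5 * 5 = 25  yes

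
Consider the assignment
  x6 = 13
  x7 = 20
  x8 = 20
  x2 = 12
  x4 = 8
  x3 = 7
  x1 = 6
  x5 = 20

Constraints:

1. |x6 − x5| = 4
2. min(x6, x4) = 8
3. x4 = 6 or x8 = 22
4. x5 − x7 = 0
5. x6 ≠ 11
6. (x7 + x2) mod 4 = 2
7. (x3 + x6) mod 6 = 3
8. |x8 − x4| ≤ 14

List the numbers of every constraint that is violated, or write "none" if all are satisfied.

No — constraints 1, 3, 6, and 7 are not satisfied.

1. |13 − 20| = 7, not 4  ✗
2. min(13, 8) = 8  ✓
3. x4 = 8 ≠ 6 and x8 = 20 ≠ 22; both disjuncts false  ✗
4. x5 − x7 = 20 − 20 = 0  ✓
5. x6 = 13, and 13 ≠ 11  ✓
6. x7 + x2 = 32; 32 mod 4 = 0, not 2  ✗
7. x3 + x6 = 20; 20 mod 6 = 2, not 3  ✗
8. |20 − 8| = 12; 12 ≤ 14  ✓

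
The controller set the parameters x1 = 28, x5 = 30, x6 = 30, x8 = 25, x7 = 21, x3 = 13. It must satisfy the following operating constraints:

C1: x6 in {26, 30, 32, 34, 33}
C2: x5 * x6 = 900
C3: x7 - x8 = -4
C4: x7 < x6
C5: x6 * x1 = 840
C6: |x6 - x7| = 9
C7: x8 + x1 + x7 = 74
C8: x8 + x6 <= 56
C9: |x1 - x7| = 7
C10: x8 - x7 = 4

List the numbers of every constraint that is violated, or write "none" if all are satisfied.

C1: x6 = 30 is in {26, 30, 32, 34, 33} — holds.
C2: x5 * x6 = 30 * 30 = 900 — holds.
C3: x7 - x8 = 21 - 25 = -4 — holds.
C4: x7 = 21, x6 = 30; 21 < 30 — holds.
C5: x6 * x1 = 30 * 28 = 840 — holds.
C6: |30 - 21| = 9 — holds.
C7: x8 + x1 + x7 = 25 + 28 + 21 = 74 — holds.
C8: x8 + x6 = 25 + 30 = 55; 55 ≤ 56 — holds.
C9: |28 - 21| = 7 — holds.
C10: x8 - x7 = 25 - 21 = 4 — holds.

No violations.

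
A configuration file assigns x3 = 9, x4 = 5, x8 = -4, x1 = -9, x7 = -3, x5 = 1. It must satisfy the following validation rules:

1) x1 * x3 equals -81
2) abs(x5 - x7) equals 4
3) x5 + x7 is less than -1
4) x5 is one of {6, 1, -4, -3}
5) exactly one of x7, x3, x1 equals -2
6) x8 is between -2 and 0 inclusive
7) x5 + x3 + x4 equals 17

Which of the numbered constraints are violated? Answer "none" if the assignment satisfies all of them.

1) x1 * x3 = -9 * 9 = -81  true
2) abs(1 - (-3)) = 4  true
3) x5 + x7 = 1 + (-3) = -2; -2 < -1  true
4) x5 = 1 is in {6, 1, -4, -3}  true
5) x7=-3, x3=9, x1=-9; 0 of them equal -2, not exactly one  false
6) x8 = -4 is outside [-2, 0]  false
7) x5 + x3 + x4 = 1 + 9 + 5 = 15, not 17  false

Constraints 5, 6, and 7 do not hold.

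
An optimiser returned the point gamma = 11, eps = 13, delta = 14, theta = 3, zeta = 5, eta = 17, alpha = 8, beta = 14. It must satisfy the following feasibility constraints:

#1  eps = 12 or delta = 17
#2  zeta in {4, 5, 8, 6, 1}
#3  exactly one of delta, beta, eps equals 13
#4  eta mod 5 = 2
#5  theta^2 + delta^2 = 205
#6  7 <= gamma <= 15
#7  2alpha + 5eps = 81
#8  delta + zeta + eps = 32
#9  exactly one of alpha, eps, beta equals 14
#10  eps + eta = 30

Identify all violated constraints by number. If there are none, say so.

No — constraint 1 is not satisfied.

#1 eps = 13 ≠ 12 and delta = 14 ≠ 17; both disjuncts false — violated.
#2 zeta = 5 is in {4, 5, 8, 6, 1} — OK.
#3 delta=14, beta=14, eps=13; 1 of them equals 13 — OK.
#4 17 mod 5 = 2 — OK.
#5 theta^2 + delta^2 = 3^2 + 14^2 = 9 + 196 = 205 — OK.
#6 gamma = 11 lies in [7, 15] — OK.
#7 2alpha + 5eps = 2(8) + 5(13) = 81 — OK.
#8 delta + zeta + eps = 14 + 5 + 13 = 32 — OK.
#9 alpha=8, eps=13, beta=14; 1 of them equals 14 — OK.
#10 eps + eta = 13 + 17 = 30 — OK.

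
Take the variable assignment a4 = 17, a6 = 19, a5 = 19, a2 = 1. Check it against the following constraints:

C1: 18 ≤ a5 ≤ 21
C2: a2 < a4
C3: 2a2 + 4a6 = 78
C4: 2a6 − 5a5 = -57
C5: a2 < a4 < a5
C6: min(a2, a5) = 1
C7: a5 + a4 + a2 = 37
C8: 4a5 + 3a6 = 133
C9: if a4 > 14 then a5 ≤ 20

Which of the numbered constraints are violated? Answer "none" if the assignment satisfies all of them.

C1: a5 = 19 lies in [18, 21]  ✓
C2: a2 = 1, a4 = 17; 1 < 17  ✓
C3: 2a2 + 4a6 = 2(1) + 4(19) = 78  ✓
C4: 2a6 − 5a5 = 2(19) − 5(19) = -57  ✓
C5: values 1 < 17 < 19  ✓
C6: min(1, 19) = 1  ✓
C7: a5 + a4 + a2 = 19 + 17 + 1 = 37  ✓
C8: 4a5 + 3a6 = 4(19) + 3(19) = 133  ✓
C9: a4 = 17 > 14, so we need a5 ≤ 20; a5 = 19 ≤ 20  ✓

None — every constraint holds.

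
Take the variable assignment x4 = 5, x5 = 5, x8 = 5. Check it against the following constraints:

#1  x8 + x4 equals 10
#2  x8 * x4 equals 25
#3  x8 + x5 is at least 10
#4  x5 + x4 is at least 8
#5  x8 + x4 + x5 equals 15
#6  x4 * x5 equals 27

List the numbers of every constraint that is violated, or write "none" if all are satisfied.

Constraint 6 does not hold.

#1 x8 + x4 = 5 + 5 = 10  ✔
#2 x8 * x4 = 5 * 5 = 25  ✔
#3 x8 + x5 = 5 + 5 = 10; 10 ≥ 10  ✔
#4 x5 + x4 = 5 + 5 = 10; 10 ≥ 8  ✔
#5 x8 + x4 + x5 = 5 + 5 + 5 = 15  ✔
#6 x4 * x5 = 5 * 5 = 25, not 27  ✘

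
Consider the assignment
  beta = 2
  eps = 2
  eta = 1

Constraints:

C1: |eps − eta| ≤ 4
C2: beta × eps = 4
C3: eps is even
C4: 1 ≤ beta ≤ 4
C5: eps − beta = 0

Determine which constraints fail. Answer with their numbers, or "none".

All constraints are satisfied.

C1: |2 − 1| = 1; 1 ≤ 4  ✔
C2: beta × eps = 2 × 2 = 4  ✔
C3: eps = 2 is even  ✔
C4: beta = 2 lies in [1, 4]  ✔
C5: eps − beta = 2 − 2 = 0  ✔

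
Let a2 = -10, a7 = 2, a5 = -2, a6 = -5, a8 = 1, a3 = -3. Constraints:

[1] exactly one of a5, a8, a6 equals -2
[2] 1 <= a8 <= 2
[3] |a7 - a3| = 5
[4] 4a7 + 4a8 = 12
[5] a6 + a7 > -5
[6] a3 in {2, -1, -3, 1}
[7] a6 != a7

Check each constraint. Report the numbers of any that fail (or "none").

[1] a5=-2, a8=1, a6=-5; 1 of them equals -2 — OK.
[2] a8 = 1 lies in [1, 2] — OK.
[3] |2 - (-3)| = 5 — OK.
[4] 4a7 + 4a8 = 4(2) + 4(1) = 12 — OK.
[5] a6 + a7 = -5 + 2 = -3; -3 > -5 — OK.
[6] a3 = -3 is in {2, -1, -3, 1} — OK.
[7] a6 = -5, a7 = 2; distinct — OK.

No violations.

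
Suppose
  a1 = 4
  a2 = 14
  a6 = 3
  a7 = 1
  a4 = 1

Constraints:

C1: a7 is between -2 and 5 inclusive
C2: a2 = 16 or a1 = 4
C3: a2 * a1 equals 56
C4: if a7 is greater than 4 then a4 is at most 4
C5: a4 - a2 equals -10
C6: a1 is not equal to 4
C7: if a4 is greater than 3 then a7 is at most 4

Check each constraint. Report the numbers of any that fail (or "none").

C1: a7 = 1 lies in [-2, 5]  OK
C2: a2 = 14 ≠ 16, but a1 = 4 = 4 (second disjunct)  OK
C3: a2 * a1 = 14 * 4 = 56  OK
C4: a7 = 1, not > 4; antecedent false, conditional vacuously true  OK
C5: a4 - a2 = 1 - 14 = -13, not -10  FAIL
C6: a1 = 4, but 4 is required to differ  FAIL
C7: a4 = 1, not > 3; antecedent false, conditional vacuously true  OK

No — constraints 5 and 6 are not satisfied.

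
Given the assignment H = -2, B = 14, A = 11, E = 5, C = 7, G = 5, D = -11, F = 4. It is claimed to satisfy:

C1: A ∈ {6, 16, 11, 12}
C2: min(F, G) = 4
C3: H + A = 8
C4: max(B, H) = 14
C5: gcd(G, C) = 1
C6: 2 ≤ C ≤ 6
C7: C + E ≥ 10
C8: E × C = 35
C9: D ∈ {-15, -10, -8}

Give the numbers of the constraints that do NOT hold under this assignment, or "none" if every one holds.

C1: A = 11 is in {6, 16, 11, 12} — OK.
C2: min(4, 5) = 4 — OK.
C3: H + A = -2 + 11 = 9, not 8 — violated.
C4: max(14, -2) = 14 — OK.
C5: gcd(5, 7) = 1 — OK.
C6: C = 7 is outside [2, 6] — violated.
C7: C + E = 7 + 5 = 12; 12 ≥ 10 — OK.
C8: E × C = 5 × 7 = 35 — OK.
C9: D = -11 is not in {-15, -10, -8} — violated.

The assignment fails constraints 3, 6, 9.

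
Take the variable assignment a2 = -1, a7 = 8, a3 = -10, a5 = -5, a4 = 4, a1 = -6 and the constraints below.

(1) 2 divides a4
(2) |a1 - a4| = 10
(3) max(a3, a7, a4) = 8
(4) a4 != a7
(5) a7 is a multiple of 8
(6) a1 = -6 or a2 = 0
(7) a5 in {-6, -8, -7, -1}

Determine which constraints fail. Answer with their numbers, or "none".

(1) 4 / 2 = 2, so 2 divides 4  holds
(2) |-6 - 4| = 10  holds
(3) max(-10, 8, 4) = 8  holds
(4) a4 = 4, a7 = 8; distinct  holds
(5) 8 / 8 = 1, so 8 divides 8  holds
(6) a1 = -6 = -6 (first disjunct)  holds
(7) a5 = -5 is not in {-6, -8, -7, -1}  fails

No — constraint 7 is not satisfied.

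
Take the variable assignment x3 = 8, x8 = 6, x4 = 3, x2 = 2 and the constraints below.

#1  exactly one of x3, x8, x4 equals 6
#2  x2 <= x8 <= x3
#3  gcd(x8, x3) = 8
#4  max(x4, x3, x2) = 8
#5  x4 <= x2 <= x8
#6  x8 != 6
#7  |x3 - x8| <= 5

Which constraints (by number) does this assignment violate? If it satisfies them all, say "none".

#1 x3=8, x8=6, x4=3; 1 of them equals 6 — satisfied.
#2 values 2 <= 6 <= 8 — satisfied.
#3 gcd(6, 8) = 2, not 8 — violated.
#4 max(3, 8, 2) = 8 — satisfied.
#5 values 3, 2, 6; x4 = 3 is not <= x2 = 2 — violated.
#6 x8 = 6, but 6 is required to differ — violated.
#7 |8 - 6| = 2; 2 ≤ 5 — satisfied.

No — constraints 3, 5, and 6 are not satisfied.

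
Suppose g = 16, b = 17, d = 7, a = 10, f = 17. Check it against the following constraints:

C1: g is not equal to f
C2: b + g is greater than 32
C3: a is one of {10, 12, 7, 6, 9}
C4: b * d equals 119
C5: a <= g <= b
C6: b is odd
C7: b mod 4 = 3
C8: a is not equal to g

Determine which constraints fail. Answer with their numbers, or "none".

The assignment fails constraint 7.

C1: g = 16, f = 17; distinct — holds.
C2: b + g = 17 + 16 = 33; 33 > 32 — holds.
C3: a = 10 is in {10, 12, 7, 6, 9} — holds.
C4: b * d = 17 * 7 = 119 — holds.
C5: values 10 <= 16 <= 17 — holds.
C6: b = 17 is odd — holds.
C7: 17 mod 4 = 1, not 3 — does not hold.
C8: a = 10, g = 16; distinct — holds.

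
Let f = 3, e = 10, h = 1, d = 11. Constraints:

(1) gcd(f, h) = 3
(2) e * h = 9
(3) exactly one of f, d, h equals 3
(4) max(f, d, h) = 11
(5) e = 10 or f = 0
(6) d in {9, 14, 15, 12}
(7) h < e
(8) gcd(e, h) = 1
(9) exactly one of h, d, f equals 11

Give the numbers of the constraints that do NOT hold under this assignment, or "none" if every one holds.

Constraints 1, 2, 6 are violated.

(1) gcd(3, 1) = 1, not 3  FAIL
(2) e * h = 10 * 1 = 10, not 9  FAIL
(3) f=3, d=11, h=1; 1 of them equals 3  OK
(4) max(3, 11, 1) = 11  OK
(5) e = 10 = 10 (first disjunct)  OK
(6) d = 11 is not in {9, 14, 15, 12}  FAIL
(7) h = 1, e = 10; 1 < 10  OK
(8) gcd(10, 1) = 1  OK
(9) h=1, d=11, f=3; 1 of them equals 11  OK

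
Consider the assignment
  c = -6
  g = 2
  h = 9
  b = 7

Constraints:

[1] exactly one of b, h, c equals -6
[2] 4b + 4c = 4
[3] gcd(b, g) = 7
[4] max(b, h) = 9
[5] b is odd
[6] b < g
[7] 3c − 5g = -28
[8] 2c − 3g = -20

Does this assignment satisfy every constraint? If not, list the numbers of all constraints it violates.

[1] b=7, h=9, c=-6; 1 of them equals -6  OK
[2] 4b + 4c = 4(7) + 4(-6) = 4  OK
[3] gcd(7, 2) = 1, not 7  FAIL
[4] max(7, 9) = 9  OK
[5] b = 7 is odd  OK
[6] b = 7, g = 2; 7 ≥ 2 (want <)  FAIL
[7] 3c − 5g = 3(-6) − 5(2) = -28  OK
[8] 2c − 3g = 2(-6) − 3(2) = -18, not -20  FAIL

Constraints 3, 6, and 8 are violated.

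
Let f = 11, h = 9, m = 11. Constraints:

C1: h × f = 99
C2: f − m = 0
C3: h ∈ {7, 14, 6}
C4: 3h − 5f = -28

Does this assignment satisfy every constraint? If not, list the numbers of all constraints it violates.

Constraint 3 is violated.

C1: h × f = 9 × 11 = 99 — OK.
C2: f − m = 11 − 11 = 0 — OK.
C3: h = 9 is not in {7, 14, 6} — violated.
C4: 3h − 5f = 3(9) − 5(11) = -28 — OK.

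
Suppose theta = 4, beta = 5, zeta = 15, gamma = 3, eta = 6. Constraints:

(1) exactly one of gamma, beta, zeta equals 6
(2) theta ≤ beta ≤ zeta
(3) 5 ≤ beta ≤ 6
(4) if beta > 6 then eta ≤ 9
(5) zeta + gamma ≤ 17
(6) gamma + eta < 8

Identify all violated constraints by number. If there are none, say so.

No — constraints 1, 5, and 6 are not satisfied.

(1) gamma=3, beta=5, zeta=15; 0 of them equal 6, not exactly one  no
(2) values 4 ≤ 5 ≤ 15  yes
(3) beta = 5 lies in [5, 6]  yes
(4) beta = 5, not > 6; antecedent false, conditional vacuously true  yes
(5) zeta + gamma = 15 + 3 = 18; 18 > 17, bound 17 not met  no
(6) gamma + eta = 3 + 6 = 9; 9 ≥ 8, bound 8 not met  no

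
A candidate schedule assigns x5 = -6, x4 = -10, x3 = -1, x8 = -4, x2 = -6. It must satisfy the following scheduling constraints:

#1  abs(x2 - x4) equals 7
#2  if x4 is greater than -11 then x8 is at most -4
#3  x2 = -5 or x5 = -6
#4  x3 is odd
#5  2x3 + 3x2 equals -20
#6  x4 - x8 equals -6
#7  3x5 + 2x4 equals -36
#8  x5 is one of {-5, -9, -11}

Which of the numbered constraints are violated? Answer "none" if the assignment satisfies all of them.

#1 abs(-6 - (-10)) = 4, not 7 — violated.
#2 x4 = -10 > -11, so we need x8 ≤ -4; x8 = -4 ≤ -4 — OK.
#3 x2 = -6 ≠ -5, but x5 = -6 = -6 (second disjunct) — OK.
#4 x3 = -1 is odd — OK.
#5 2x3 + 3x2 = 2(-1) + 3(-6) = -20 — OK.
#6 x4 - x8 = -10 - (-4) = -6 — OK.
#7 3x5 + 2x4 = 3(-6) + 2(-10) = -38, not -36 — violated.
#8 x5 = -6 is not in {-5, -9, -11} — violated.

Constraints 1, 7, and 8 do not hold.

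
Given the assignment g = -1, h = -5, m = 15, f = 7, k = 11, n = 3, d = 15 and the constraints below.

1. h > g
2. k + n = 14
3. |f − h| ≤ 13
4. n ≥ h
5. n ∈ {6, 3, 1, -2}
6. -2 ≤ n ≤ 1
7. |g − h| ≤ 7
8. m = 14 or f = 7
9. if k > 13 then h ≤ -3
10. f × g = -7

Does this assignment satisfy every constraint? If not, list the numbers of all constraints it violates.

Constraints 1 and 6 are violated.

1. h = -5, g = -1; -5 ≤ -1 (want >) — does not hold.
2. k + n = 11 + 3 = 14 — holds.
3. |7 − (-5)| = 12; 12 ≤ 13 — holds.
4. n = 3, h = -5; 3 ≥ -5 — holds.
5. n = 3 is in {6, 3, 1, -2} — holds.
6. n = 3 is outside [-2, 1] — does not hold.
7. |-1 − (-5)| = 4; 4 ≤ 7 — holds.
8. m = 15 ≠ 14, but f = 7 = 7 (second disjunct) — holds.
9. k = 11, not > 13; antecedent false, conditional vacuously true — holds.
10. f × g = 7 × (-1) = -7 — holds.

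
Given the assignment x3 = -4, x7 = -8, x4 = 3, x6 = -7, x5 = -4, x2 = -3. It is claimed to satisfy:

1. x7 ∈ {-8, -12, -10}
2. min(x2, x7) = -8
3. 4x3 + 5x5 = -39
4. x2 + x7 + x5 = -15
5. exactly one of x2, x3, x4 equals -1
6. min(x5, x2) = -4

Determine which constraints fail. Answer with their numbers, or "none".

1. x7 = -8 is in {-8, -12, -10}  ✓
2. min(-3, -8) = -8  ✓
3. 4x3 + 5x5 = 4(-4) + 5(-4) = -36, not -39  ✗
4. x2 + x7 + x5 = -3 + (-8) + (-4) = -15  ✓
5. x2=-3, x3=-4, x4=3; 0 of them equal -1, not exactly one  ✗
6. min(-4, -3) = -4  ✓

Violated: 3 and 5.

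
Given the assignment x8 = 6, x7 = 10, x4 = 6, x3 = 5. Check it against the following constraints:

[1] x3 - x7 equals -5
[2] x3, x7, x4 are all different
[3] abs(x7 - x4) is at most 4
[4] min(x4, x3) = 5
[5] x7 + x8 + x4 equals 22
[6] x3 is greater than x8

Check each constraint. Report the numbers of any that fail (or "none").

Constraint 6 is violated.

[1] x3 - x7 = 5 - 10 = -5 — OK.
[2] values 5, 10, 6 are pairwise distinct — OK.
[3] abs(10 - 6) = 4; 4 ≤ 4 — OK.
[4] min(6, 5) = 5 — OK.
[5] x7 + x8 + x4 = 10 + 6 + 6 = 22 — OK.
[6] x3 = 5, x8 = 6; 5 ≤ 6 (want >) — violated.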